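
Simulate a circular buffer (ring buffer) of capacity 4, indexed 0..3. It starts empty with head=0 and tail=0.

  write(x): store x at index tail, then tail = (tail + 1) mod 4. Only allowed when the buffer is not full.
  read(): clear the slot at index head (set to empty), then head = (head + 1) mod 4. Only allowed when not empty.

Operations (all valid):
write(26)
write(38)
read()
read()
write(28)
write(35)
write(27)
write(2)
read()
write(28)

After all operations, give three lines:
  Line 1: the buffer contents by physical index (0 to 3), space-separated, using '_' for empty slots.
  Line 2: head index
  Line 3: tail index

Answer: 27 2 28 35
3
3

Derivation:
write(26): buf=[26 _ _ _], head=0, tail=1, size=1
write(38): buf=[26 38 _ _], head=0, tail=2, size=2
read(): buf=[_ 38 _ _], head=1, tail=2, size=1
read(): buf=[_ _ _ _], head=2, tail=2, size=0
write(28): buf=[_ _ 28 _], head=2, tail=3, size=1
write(35): buf=[_ _ 28 35], head=2, tail=0, size=2
write(27): buf=[27 _ 28 35], head=2, tail=1, size=3
write(2): buf=[27 2 28 35], head=2, tail=2, size=4
read(): buf=[27 2 _ 35], head=3, tail=2, size=3
write(28): buf=[27 2 28 35], head=3, tail=3, size=4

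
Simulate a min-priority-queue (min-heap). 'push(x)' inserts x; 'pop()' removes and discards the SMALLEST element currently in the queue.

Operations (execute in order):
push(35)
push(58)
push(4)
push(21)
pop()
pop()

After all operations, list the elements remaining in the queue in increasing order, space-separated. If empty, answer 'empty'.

Answer: 35 58

Derivation:
push(35): heap contents = [35]
push(58): heap contents = [35, 58]
push(4): heap contents = [4, 35, 58]
push(21): heap contents = [4, 21, 35, 58]
pop() → 4: heap contents = [21, 35, 58]
pop() → 21: heap contents = [35, 58]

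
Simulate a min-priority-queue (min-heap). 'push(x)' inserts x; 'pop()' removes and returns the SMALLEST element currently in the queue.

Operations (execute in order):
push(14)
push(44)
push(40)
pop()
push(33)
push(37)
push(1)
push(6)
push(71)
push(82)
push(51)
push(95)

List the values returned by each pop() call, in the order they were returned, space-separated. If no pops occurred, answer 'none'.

Answer: 14

Derivation:
push(14): heap contents = [14]
push(44): heap contents = [14, 44]
push(40): heap contents = [14, 40, 44]
pop() → 14: heap contents = [40, 44]
push(33): heap contents = [33, 40, 44]
push(37): heap contents = [33, 37, 40, 44]
push(1): heap contents = [1, 33, 37, 40, 44]
push(6): heap contents = [1, 6, 33, 37, 40, 44]
push(71): heap contents = [1, 6, 33, 37, 40, 44, 71]
push(82): heap contents = [1, 6, 33, 37, 40, 44, 71, 82]
push(51): heap contents = [1, 6, 33, 37, 40, 44, 51, 71, 82]
push(95): heap contents = [1, 6, 33, 37, 40, 44, 51, 71, 82, 95]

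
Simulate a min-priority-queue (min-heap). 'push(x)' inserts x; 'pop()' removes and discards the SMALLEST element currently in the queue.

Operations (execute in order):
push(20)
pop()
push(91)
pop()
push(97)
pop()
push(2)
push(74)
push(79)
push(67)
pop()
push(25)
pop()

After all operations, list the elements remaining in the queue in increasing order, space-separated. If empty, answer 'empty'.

push(20): heap contents = [20]
pop() → 20: heap contents = []
push(91): heap contents = [91]
pop() → 91: heap contents = []
push(97): heap contents = [97]
pop() → 97: heap contents = []
push(2): heap contents = [2]
push(74): heap contents = [2, 74]
push(79): heap contents = [2, 74, 79]
push(67): heap contents = [2, 67, 74, 79]
pop() → 2: heap contents = [67, 74, 79]
push(25): heap contents = [25, 67, 74, 79]
pop() → 25: heap contents = [67, 74, 79]

Answer: 67 74 79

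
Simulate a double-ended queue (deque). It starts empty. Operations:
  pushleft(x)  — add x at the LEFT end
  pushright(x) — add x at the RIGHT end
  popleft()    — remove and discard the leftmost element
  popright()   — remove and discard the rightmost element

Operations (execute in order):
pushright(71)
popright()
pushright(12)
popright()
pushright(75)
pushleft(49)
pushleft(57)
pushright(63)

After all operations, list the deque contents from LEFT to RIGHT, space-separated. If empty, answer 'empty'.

pushright(71): [71]
popright(): []
pushright(12): [12]
popright(): []
pushright(75): [75]
pushleft(49): [49, 75]
pushleft(57): [57, 49, 75]
pushright(63): [57, 49, 75, 63]

Answer: 57 49 75 63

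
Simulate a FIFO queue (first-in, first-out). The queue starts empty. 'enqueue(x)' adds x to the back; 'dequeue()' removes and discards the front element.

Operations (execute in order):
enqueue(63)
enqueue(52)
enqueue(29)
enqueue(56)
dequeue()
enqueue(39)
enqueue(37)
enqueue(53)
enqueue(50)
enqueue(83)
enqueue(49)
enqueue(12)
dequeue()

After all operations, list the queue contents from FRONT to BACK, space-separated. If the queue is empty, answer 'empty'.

enqueue(63): [63]
enqueue(52): [63, 52]
enqueue(29): [63, 52, 29]
enqueue(56): [63, 52, 29, 56]
dequeue(): [52, 29, 56]
enqueue(39): [52, 29, 56, 39]
enqueue(37): [52, 29, 56, 39, 37]
enqueue(53): [52, 29, 56, 39, 37, 53]
enqueue(50): [52, 29, 56, 39, 37, 53, 50]
enqueue(83): [52, 29, 56, 39, 37, 53, 50, 83]
enqueue(49): [52, 29, 56, 39, 37, 53, 50, 83, 49]
enqueue(12): [52, 29, 56, 39, 37, 53, 50, 83, 49, 12]
dequeue(): [29, 56, 39, 37, 53, 50, 83, 49, 12]

Answer: 29 56 39 37 53 50 83 49 12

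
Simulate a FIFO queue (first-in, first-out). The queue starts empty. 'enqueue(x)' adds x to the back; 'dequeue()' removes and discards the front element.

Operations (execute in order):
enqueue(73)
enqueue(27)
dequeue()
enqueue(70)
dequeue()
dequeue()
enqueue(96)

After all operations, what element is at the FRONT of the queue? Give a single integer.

Answer: 96

Derivation:
enqueue(73): queue = [73]
enqueue(27): queue = [73, 27]
dequeue(): queue = [27]
enqueue(70): queue = [27, 70]
dequeue(): queue = [70]
dequeue(): queue = []
enqueue(96): queue = [96]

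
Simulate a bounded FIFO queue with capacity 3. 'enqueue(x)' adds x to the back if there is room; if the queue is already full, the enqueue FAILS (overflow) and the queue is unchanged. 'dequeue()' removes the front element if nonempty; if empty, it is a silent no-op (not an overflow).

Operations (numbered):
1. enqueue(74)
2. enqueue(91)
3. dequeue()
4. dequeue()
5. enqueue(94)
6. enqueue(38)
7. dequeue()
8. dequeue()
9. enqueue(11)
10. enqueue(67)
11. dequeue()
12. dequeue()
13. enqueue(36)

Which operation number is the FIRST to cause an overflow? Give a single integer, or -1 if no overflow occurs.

1. enqueue(74): size=1
2. enqueue(91): size=2
3. dequeue(): size=1
4. dequeue(): size=0
5. enqueue(94): size=1
6. enqueue(38): size=2
7. dequeue(): size=1
8. dequeue(): size=0
9. enqueue(11): size=1
10. enqueue(67): size=2
11. dequeue(): size=1
12. dequeue(): size=0
13. enqueue(36): size=1

Answer: -1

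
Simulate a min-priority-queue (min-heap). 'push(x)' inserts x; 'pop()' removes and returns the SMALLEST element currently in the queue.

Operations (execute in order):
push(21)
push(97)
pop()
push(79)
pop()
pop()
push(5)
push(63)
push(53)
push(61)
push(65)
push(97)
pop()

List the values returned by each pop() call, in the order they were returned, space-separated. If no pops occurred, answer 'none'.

push(21): heap contents = [21]
push(97): heap contents = [21, 97]
pop() → 21: heap contents = [97]
push(79): heap contents = [79, 97]
pop() → 79: heap contents = [97]
pop() → 97: heap contents = []
push(5): heap contents = [5]
push(63): heap contents = [5, 63]
push(53): heap contents = [5, 53, 63]
push(61): heap contents = [5, 53, 61, 63]
push(65): heap contents = [5, 53, 61, 63, 65]
push(97): heap contents = [5, 53, 61, 63, 65, 97]
pop() → 5: heap contents = [53, 61, 63, 65, 97]

Answer: 21 79 97 5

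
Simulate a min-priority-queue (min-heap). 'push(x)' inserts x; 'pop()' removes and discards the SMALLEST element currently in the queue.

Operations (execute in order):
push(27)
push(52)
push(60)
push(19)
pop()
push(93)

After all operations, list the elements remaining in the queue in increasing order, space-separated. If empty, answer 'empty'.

Answer: 27 52 60 93

Derivation:
push(27): heap contents = [27]
push(52): heap contents = [27, 52]
push(60): heap contents = [27, 52, 60]
push(19): heap contents = [19, 27, 52, 60]
pop() → 19: heap contents = [27, 52, 60]
push(93): heap contents = [27, 52, 60, 93]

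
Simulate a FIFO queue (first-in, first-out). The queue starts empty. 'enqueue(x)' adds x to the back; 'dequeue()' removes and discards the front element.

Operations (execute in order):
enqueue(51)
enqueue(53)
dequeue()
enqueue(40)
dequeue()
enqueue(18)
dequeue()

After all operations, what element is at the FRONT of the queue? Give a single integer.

Answer: 18

Derivation:
enqueue(51): queue = [51]
enqueue(53): queue = [51, 53]
dequeue(): queue = [53]
enqueue(40): queue = [53, 40]
dequeue(): queue = [40]
enqueue(18): queue = [40, 18]
dequeue(): queue = [18]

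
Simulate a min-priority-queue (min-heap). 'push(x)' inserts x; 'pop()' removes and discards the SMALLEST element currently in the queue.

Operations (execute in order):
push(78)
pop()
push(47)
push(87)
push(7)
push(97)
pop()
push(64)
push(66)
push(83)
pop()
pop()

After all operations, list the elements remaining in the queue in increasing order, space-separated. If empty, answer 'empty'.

push(78): heap contents = [78]
pop() → 78: heap contents = []
push(47): heap contents = [47]
push(87): heap contents = [47, 87]
push(7): heap contents = [7, 47, 87]
push(97): heap contents = [7, 47, 87, 97]
pop() → 7: heap contents = [47, 87, 97]
push(64): heap contents = [47, 64, 87, 97]
push(66): heap contents = [47, 64, 66, 87, 97]
push(83): heap contents = [47, 64, 66, 83, 87, 97]
pop() → 47: heap contents = [64, 66, 83, 87, 97]
pop() → 64: heap contents = [66, 83, 87, 97]

Answer: 66 83 87 97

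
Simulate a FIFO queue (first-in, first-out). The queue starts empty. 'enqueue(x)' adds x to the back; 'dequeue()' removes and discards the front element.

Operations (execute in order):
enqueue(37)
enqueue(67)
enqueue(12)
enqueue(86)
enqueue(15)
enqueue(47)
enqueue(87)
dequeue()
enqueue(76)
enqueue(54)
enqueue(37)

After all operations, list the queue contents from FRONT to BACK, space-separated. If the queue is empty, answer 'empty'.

Answer: 67 12 86 15 47 87 76 54 37

Derivation:
enqueue(37): [37]
enqueue(67): [37, 67]
enqueue(12): [37, 67, 12]
enqueue(86): [37, 67, 12, 86]
enqueue(15): [37, 67, 12, 86, 15]
enqueue(47): [37, 67, 12, 86, 15, 47]
enqueue(87): [37, 67, 12, 86, 15, 47, 87]
dequeue(): [67, 12, 86, 15, 47, 87]
enqueue(76): [67, 12, 86, 15, 47, 87, 76]
enqueue(54): [67, 12, 86, 15, 47, 87, 76, 54]
enqueue(37): [67, 12, 86, 15, 47, 87, 76, 54, 37]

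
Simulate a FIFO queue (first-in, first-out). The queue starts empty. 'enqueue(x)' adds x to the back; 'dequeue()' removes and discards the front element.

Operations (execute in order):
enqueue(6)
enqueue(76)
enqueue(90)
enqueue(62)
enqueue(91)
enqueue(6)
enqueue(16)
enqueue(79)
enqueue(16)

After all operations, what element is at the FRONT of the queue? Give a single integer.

enqueue(6): queue = [6]
enqueue(76): queue = [6, 76]
enqueue(90): queue = [6, 76, 90]
enqueue(62): queue = [6, 76, 90, 62]
enqueue(91): queue = [6, 76, 90, 62, 91]
enqueue(6): queue = [6, 76, 90, 62, 91, 6]
enqueue(16): queue = [6, 76, 90, 62, 91, 6, 16]
enqueue(79): queue = [6, 76, 90, 62, 91, 6, 16, 79]
enqueue(16): queue = [6, 76, 90, 62, 91, 6, 16, 79, 16]

Answer: 6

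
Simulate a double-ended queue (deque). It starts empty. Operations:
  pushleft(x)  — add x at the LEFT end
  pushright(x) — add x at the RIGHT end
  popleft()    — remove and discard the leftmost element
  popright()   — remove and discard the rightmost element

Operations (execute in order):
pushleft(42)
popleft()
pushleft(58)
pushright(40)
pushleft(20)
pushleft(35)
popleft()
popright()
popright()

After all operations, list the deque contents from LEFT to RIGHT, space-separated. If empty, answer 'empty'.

Answer: 20

Derivation:
pushleft(42): [42]
popleft(): []
pushleft(58): [58]
pushright(40): [58, 40]
pushleft(20): [20, 58, 40]
pushleft(35): [35, 20, 58, 40]
popleft(): [20, 58, 40]
popright(): [20, 58]
popright(): [20]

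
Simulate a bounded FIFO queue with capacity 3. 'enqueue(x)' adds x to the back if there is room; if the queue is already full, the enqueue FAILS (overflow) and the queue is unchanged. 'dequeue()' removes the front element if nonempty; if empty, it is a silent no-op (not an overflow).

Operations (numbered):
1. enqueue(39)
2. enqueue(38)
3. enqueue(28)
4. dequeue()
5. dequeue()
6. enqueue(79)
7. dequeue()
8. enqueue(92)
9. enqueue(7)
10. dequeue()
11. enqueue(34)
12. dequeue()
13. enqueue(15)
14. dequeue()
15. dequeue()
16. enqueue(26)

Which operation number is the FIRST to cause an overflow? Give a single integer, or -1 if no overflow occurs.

1. enqueue(39): size=1
2. enqueue(38): size=2
3. enqueue(28): size=3
4. dequeue(): size=2
5. dequeue(): size=1
6. enqueue(79): size=2
7. dequeue(): size=1
8. enqueue(92): size=2
9. enqueue(7): size=3
10. dequeue(): size=2
11. enqueue(34): size=3
12. dequeue(): size=2
13. enqueue(15): size=3
14. dequeue(): size=2
15. dequeue(): size=1
16. enqueue(26): size=2

Answer: -1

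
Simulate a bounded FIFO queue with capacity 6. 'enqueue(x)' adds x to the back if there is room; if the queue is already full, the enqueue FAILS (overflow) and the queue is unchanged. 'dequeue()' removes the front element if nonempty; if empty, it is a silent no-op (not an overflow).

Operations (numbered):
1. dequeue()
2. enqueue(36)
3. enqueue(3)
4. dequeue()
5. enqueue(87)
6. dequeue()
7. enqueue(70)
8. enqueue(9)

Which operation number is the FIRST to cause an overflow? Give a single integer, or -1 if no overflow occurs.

Answer: -1

Derivation:
1. dequeue(): empty, no-op, size=0
2. enqueue(36): size=1
3. enqueue(3): size=2
4. dequeue(): size=1
5. enqueue(87): size=2
6. dequeue(): size=1
7. enqueue(70): size=2
8. enqueue(9): size=3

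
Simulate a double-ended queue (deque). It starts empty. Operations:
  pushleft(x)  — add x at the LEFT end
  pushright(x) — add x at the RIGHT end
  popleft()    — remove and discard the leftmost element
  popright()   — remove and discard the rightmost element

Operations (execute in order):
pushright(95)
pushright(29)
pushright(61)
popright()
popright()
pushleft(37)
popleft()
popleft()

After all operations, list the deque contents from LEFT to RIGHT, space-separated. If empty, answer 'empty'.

Answer: empty

Derivation:
pushright(95): [95]
pushright(29): [95, 29]
pushright(61): [95, 29, 61]
popright(): [95, 29]
popright(): [95]
pushleft(37): [37, 95]
popleft(): [95]
popleft(): []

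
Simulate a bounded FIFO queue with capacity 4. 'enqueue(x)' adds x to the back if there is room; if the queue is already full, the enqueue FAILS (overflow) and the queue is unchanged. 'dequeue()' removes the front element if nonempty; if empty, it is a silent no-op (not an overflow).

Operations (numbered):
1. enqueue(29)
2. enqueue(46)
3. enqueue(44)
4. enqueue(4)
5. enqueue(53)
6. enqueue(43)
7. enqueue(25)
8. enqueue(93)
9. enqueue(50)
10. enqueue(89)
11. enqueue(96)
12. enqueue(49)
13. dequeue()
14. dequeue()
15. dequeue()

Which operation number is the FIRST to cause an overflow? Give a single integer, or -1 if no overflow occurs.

1. enqueue(29): size=1
2. enqueue(46): size=2
3. enqueue(44): size=3
4. enqueue(4): size=4
5. enqueue(53): size=4=cap → OVERFLOW (fail)
6. enqueue(43): size=4=cap → OVERFLOW (fail)
7. enqueue(25): size=4=cap → OVERFLOW (fail)
8. enqueue(93): size=4=cap → OVERFLOW (fail)
9. enqueue(50): size=4=cap → OVERFLOW (fail)
10. enqueue(89): size=4=cap → OVERFLOW (fail)
11. enqueue(96): size=4=cap → OVERFLOW (fail)
12. enqueue(49): size=4=cap → OVERFLOW (fail)
13. dequeue(): size=3
14. dequeue(): size=2
15. dequeue(): size=1

Answer: 5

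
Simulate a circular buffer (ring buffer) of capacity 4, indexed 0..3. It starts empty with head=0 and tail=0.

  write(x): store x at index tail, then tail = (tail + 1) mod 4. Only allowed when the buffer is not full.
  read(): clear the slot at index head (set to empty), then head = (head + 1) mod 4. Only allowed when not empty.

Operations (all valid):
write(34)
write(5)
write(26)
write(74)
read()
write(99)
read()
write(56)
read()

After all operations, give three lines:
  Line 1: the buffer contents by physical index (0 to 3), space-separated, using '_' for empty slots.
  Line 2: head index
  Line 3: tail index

write(34): buf=[34 _ _ _], head=0, tail=1, size=1
write(5): buf=[34 5 _ _], head=0, tail=2, size=2
write(26): buf=[34 5 26 _], head=0, tail=3, size=3
write(74): buf=[34 5 26 74], head=0, tail=0, size=4
read(): buf=[_ 5 26 74], head=1, tail=0, size=3
write(99): buf=[99 5 26 74], head=1, tail=1, size=4
read(): buf=[99 _ 26 74], head=2, tail=1, size=3
write(56): buf=[99 56 26 74], head=2, tail=2, size=4
read(): buf=[99 56 _ 74], head=3, tail=2, size=3

Answer: 99 56 _ 74
3
2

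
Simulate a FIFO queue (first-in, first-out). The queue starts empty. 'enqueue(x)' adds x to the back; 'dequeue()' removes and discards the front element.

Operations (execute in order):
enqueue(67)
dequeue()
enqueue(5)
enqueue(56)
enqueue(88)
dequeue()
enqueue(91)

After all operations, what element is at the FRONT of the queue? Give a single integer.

enqueue(67): queue = [67]
dequeue(): queue = []
enqueue(5): queue = [5]
enqueue(56): queue = [5, 56]
enqueue(88): queue = [5, 56, 88]
dequeue(): queue = [56, 88]
enqueue(91): queue = [56, 88, 91]

Answer: 56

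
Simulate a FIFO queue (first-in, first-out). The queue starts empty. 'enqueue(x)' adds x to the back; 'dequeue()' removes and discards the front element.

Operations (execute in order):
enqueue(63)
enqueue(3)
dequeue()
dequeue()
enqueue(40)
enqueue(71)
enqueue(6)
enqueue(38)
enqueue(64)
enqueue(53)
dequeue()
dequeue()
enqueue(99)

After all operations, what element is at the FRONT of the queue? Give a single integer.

enqueue(63): queue = [63]
enqueue(3): queue = [63, 3]
dequeue(): queue = [3]
dequeue(): queue = []
enqueue(40): queue = [40]
enqueue(71): queue = [40, 71]
enqueue(6): queue = [40, 71, 6]
enqueue(38): queue = [40, 71, 6, 38]
enqueue(64): queue = [40, 71, 6, 38, 64]
enqueue(53): queue = [40, 71, 6, 38, 64, 53]
dequeue(): queue = [71, 6, 38, 64, 53]
dequeue(): queue = [6, 38, 64, 53]
enqueue(99): queue = [6, 38, 64, 53, 99]

Answer: 6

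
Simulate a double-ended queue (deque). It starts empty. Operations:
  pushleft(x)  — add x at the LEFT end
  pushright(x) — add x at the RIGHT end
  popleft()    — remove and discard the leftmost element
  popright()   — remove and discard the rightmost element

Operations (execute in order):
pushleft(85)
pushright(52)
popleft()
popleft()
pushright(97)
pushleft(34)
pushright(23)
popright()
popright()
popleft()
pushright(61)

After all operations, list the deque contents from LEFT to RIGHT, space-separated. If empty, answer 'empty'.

Answer: 61

Derivation:
pushleft(85): [85]
pushright(52): [85, 52]
popleft(): [52]
popleft(): []
pushright(97): [97]
pushleft(34): [34, 97]
pushright(23): [34, 97, 23]
popright(): [34, 97]
popright(): [34]
popleft(): []
pushright(61): [61]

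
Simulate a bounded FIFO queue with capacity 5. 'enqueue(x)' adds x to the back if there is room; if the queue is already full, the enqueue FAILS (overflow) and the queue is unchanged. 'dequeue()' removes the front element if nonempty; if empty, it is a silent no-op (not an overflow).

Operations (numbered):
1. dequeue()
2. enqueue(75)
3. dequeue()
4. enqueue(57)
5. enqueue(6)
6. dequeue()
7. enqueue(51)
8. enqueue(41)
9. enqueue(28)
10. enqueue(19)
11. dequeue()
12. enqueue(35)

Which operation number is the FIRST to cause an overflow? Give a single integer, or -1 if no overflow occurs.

Answer: -1

Derivation:
1. dequeue(): empty, no-op, size=0
2. enqueue(75): size=1
3. dequeue(): size=0
4. enqueue(57): size=1
5. enqueue(6): size=2
6. dequeue(): size=1
7. enqueue(51): size=2
8. enqueue(41): size=3
9. enqueue(28): size=4
10. enqueue(19): size=5
11. dequeue(): size=4
12. enqueue(35): size=5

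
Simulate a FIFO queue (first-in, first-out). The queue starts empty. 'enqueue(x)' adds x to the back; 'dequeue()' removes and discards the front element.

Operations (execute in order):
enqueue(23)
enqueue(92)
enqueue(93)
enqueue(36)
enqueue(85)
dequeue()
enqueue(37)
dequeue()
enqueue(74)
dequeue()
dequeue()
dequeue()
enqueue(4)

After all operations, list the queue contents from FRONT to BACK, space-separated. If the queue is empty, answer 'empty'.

Answer: 37 74 4

Derivation:
enqueue(23): [23]
enqueue(92): [23, 92]
enqueue(93): [23, 92, 93]
enqueue(36): [23, 92, 93, 36]
enqueue(85): [23, 92, 93, 36, 85]
dequeue(): [92, 93, 36, 85]
enqueue(37): [92, 93, 36, 85, 37]
dequeue(): [93, 36, 85, 37]
enqueue(74): [93, 36, 85, 37, 74]
dequeue(): [36, 85, 37, 74]
dequeue(): [85, 37, 74]
dequeue(): [37, 74]
enqueue(4): [37, 74, 4]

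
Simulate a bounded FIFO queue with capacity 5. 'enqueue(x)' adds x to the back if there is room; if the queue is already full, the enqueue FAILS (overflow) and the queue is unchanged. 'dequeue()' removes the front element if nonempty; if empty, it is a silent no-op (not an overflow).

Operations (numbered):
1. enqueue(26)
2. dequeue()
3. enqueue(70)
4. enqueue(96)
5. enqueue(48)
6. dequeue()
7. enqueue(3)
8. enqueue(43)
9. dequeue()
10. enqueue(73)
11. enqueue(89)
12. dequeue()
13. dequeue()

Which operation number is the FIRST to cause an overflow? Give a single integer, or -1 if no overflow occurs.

1. enqueue(26): size=1
2. dequeue(): size=0
3. enqueue(70): size=1
4. enqueue(96): size=2
5. enqueue(48): size=3
6. dequeue(): size=2
7. enqueue(3): size=3
8. enqueue(43): size=4
9. dequeue(): size=3
10. enqueue(73): size=4
11. enqueue(89): size=5
12. dequeue(): size=4
13. dequeue(): size=3

Answer: -1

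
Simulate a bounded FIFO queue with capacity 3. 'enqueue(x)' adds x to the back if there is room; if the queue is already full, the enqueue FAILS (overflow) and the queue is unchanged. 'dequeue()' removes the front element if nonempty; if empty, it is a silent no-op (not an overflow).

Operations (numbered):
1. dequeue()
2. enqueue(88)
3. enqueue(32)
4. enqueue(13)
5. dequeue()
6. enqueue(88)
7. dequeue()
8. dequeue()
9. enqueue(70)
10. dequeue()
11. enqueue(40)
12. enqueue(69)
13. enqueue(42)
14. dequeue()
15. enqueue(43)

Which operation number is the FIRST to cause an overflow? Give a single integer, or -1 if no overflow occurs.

Answer: 13

Derivation:
1. dequeue(): empty, no-op, size=0
2. enqueue(88): size=1
3. enqueue(32): size=2
4. enqueue(13): size=3
5. dequeue(): size=2
6. enqueue(88): size=3
7. dequeue(): size=2
8. dequeue(): size=1
9. enqueue(70): size=2
10. dequeue(): size=1
11. enqueue(40): size=2
12. enqueue(69): size=3
13. enqueue(42): size=3=cap → OVERFLOW (fail)
14. dequeue(): size=2
15. enqueue(43): size=3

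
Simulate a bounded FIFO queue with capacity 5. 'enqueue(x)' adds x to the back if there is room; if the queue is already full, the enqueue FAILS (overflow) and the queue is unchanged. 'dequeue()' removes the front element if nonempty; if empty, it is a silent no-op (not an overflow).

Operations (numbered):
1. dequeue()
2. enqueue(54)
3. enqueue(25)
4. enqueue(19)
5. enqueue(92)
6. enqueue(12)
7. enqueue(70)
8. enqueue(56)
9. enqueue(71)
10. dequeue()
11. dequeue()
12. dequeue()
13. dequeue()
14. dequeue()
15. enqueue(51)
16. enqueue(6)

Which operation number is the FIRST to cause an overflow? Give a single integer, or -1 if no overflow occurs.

Answer: 7

Derivation:
1. dequeue(): empty, no-op, size=0
2. enqueue(54): size=1
3. enqueue(25): size=2
4. enqueue(19): size=3
5. enqueue(92): size=4
6. enqueue(12): size=5
7. enqueue(70): size=5=cap → OVERFLOW (fail)
8. enqueue(56): size=5=cap → OVERFLOW (fail)
9. enqueue(71): size=5=cap → OVERFLOW (fail)
10. dequeue(): size=4
11. dequeue(): size=3
12. dequeue(): size=2
13. dequeue(): size=1
14. dequeue(): size=0
15. enqueue(51): size=1
16. enqueue(6): size=2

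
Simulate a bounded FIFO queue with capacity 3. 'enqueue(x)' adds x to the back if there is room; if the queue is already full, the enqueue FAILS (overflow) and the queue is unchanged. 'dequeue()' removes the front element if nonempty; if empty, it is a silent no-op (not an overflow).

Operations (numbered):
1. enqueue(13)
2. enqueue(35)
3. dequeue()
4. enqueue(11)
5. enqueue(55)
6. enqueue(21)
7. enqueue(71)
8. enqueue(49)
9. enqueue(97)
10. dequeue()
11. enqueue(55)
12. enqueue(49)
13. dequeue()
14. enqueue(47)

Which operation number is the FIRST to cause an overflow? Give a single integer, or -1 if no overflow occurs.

1. enqueue(13): size=1
2. enqueue(35): size=2
3. dequeue(): size=1
4. enqueue(11): size=2
5. enqueue(55): size=3
6. enqueue(21): size=3=cap → OVERFLOW (fail)
7. enqueue(71): size=3=cap → OVERFLOW (fail)
8. enqueue(49): size=3=cap → OVERFLOW (fail)
9. enqueue(97): size=3=cap → OVERFLOW (fail)
10. dequeue(): size=2
11. enqueue(55): size=3
12. enqueue(49): size=3=cap → OVERFLOW (fail)
13. dequeue(): size=2
14. enqueue(47): size=3

Answer: 6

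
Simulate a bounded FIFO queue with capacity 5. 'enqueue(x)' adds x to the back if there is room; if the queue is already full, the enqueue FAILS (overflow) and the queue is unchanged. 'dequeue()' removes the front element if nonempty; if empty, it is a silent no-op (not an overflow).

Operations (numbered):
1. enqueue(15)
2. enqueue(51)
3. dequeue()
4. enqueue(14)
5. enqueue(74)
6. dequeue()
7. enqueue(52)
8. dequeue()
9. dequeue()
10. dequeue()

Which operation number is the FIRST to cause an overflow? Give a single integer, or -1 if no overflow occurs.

1. enqueue(15): size=1
2. enqueue(51): size=2
3. dequeue(): size=1
4. enqueue(14): size=2
5. enqueue(74): size=3
6. dequeue(): size=2
7. enqueue(52): size=3
8. dequeue(): size=2
9. dequeue(): size=1
10. dequeue(): size=0

Answer: -1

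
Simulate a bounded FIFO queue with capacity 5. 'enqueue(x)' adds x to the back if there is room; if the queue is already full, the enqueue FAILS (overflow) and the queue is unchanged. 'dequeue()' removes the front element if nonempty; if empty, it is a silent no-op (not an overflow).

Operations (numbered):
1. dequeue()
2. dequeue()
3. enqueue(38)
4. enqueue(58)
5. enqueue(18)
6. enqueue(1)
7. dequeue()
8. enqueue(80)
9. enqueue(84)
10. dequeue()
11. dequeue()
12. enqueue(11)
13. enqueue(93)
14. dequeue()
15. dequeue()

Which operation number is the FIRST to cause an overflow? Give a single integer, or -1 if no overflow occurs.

1. dequeue(): empty, no-op, size=0
2. dequeue(): empty, no-op, size=0
3. enqueue(38): size=1
4. enqueue(58): size=2
5. enqueue(18): size=3
6. enqueue(1): size=4
7. dequeue(): size=3
8. enqueue(80): size=4
9. enqueue(84): size=5
10. dequeue(): size=4
11. dequeue(): size=3
12. enqueue(11): size=4
13. enqueue(93): size=5
14. dequeue(): size=4
15. dequeue(): size=3

Answer: -1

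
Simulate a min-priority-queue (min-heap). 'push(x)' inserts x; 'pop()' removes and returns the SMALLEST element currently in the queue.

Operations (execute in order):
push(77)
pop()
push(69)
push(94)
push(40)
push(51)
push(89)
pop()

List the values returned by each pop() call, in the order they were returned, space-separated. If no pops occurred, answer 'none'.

Answer: 77 40

Derivation:
push(77): heap contents = [77]
pop() → 77: heap contents = []
push(69): heap contents = [69]
push(94): heap contents = [69, 94]
push(40): heap contents = [40, 69, 94]
push(51): heap contents = [40, 51, 69, 94]
push(89): heap contents = [40, 51, 69, 89, 94]
pop() → 40: heap contents = [51, 69, 89, 94]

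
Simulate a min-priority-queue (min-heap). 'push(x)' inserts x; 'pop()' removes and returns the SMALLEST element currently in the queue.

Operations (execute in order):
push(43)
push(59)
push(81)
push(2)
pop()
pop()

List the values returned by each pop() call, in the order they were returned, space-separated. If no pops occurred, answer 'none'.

push(43): heap contents = [43]
push(59): heap contents = [43, 59]
push(81): heap contents = [43, 59, 81]
push(2): heap contents = [2, 43, 59, 81]
pop() → 2: heap contents = [43, 59, 81]
pop() → 43: heap contents = [59, 81]

Answer: 2 43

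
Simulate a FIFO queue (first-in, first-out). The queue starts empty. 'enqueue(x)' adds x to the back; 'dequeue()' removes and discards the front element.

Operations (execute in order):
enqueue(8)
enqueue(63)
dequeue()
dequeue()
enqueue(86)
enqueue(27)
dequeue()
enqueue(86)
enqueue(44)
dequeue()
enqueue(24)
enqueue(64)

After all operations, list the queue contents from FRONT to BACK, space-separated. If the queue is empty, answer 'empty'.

Answer: 86 44 24 64

Derivation:
enqueue(8): [8]
enqueue(63): [8, 63]
dequeue(): [63]
dequeue(): []
enqueue(86): [86]
enqueue(27): [86, 27]
dequeue(): [27]
enqueue(86): [27, 86]
enqueue(44): [27, 86, 44]
dequeue(): [86, 44]
enqueue(24): [86, 44, 24]
enqueue(64): [86, 44, 24, 64]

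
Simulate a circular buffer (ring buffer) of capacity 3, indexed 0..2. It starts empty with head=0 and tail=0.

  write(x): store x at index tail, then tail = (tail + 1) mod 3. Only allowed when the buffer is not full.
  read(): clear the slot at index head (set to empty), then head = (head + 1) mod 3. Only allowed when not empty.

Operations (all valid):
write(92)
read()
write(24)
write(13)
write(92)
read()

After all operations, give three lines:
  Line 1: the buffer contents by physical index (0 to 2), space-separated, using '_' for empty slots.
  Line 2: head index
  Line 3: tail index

Answer: 92 _ 13
2
1

Derivation:
write(92): buf=[92 _ _], head=0, tail=1, size=1
read(): buf=[_ _ _], head=1, tail=1, size=0
write(24): buf=[_ 24 _], head=1, tail=2, size=1
write(13): buf=[_ 24 13], head=1, tail=0, size=2
write(92): buf=[92 24 13], head=1, tail=1, size=3
read(): buf=[92 _ 13], head=2, tail=1, size=2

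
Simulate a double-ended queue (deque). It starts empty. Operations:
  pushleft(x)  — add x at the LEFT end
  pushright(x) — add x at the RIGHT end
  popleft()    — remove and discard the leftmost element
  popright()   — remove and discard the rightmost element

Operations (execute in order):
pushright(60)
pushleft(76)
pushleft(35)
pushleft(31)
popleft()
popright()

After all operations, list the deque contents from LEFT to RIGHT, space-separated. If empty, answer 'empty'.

Answer: 35 76

Derivation:
pushright(60): [60]
pushleft(76): [76, 60]
pushleft(35): [35, 76, 60]
pushleft(31): [31, 35, 76, 60]
popleft(): [35, 76, 60]
popright(): [35, 76]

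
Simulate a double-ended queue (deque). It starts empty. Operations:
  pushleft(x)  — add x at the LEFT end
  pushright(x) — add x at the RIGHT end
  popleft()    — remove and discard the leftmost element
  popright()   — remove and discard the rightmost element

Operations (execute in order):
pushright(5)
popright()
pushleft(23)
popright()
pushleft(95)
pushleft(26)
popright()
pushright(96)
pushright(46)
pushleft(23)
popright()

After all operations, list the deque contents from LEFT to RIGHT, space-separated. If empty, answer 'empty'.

Answer: 23 26 96

Derivation:
pushright(5): [5]
popright(): []
pushleft(23): [23]
popright(): []
pushleft(95): [95]
pushleft(26): [26, 95]
popright(): [26]
pushright(96): [26, 96]
pushright(46): [26, 96, 46]
pushleft(23): [23, 26, 96, 46]
popright(): [23, 26, 96]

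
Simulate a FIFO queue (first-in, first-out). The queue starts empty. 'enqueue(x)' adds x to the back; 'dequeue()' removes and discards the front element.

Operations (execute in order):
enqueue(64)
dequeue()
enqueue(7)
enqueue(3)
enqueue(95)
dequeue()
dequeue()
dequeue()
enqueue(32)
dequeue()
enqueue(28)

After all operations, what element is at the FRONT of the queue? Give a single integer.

enqueue(64): queue = [64]
dequeue(): queue = []
enqueue(7): queue = [7]
enqueue(3): queue = [7, 3]
enqueue(95): queue = [7, 3, 95]
dequeue(): queue = [3, 95]
dequeue(): queue = [95]
dequeue(): queue = []
enqueue(32): queue = [32]
dequeue(): queue = []
enqueue(28): queue = [28]

Answer: 28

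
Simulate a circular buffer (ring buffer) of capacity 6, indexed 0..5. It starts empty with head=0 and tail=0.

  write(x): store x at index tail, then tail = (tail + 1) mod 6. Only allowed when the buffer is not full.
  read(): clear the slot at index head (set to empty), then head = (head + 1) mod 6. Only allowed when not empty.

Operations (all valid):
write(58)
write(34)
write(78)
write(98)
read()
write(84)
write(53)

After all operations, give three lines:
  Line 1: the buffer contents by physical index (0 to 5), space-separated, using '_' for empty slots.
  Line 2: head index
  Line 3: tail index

write(58): buf=[58 _ _ _ _ _], head=0, tail=1, size=1
write(34): buf=[58 34 _ _ _ _], head=0, tail=2, size=2
write(78): buf=[58 34 78 _ _ _], head=0, tail=3, size=3
write(98): buf=[58 34 78 98 _ _], head=0, tail=4, size=4
read(): buf=[_ 34 78 98 _ _], head=1, tail=4, size=3
write(84): buf=[_ 34 78 98 84 _], head=1, tail=5, size=4
write(53): buf=[_ 34 78 98 84 53], head=1, tail=0, size=5

Answer: _ 34 78 98 84 53
1
0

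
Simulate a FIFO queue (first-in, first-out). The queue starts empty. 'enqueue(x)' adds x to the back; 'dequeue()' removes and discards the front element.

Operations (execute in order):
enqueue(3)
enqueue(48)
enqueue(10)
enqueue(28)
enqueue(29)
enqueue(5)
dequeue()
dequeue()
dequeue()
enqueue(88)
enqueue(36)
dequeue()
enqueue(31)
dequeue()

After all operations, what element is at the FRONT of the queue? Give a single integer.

Answer: 5

Derivation:
enqueue(3): queue = [3]
enqueue(48): queue = [3, 48]
enqueue(10): queue = [3, 48, 10]
enqueue(28): queue = [3, 48, 10, 28]
enqueue(29): queue = [3, 48, 10, 28, 29]
enqueue(5): queue = [3, 48, 10, 28, 29, 5]
dequeue(): queue = [48, 10, 28, 29, 5]
dequeue(): queue = [10, 28, 29, 5]
dequeue(): queue = [28, 29, 5]
enqueue(88): queue = [28, 29, 5, 88]
enqueue(36): queue = [28, 29, 5, 88, 36]
dequeue(): queue = [29, 5, 88, 36]
enqueue(31): queue = [29, 5, 88, 36, 31]
dequeue(): queue = [5, 88, 36, 31]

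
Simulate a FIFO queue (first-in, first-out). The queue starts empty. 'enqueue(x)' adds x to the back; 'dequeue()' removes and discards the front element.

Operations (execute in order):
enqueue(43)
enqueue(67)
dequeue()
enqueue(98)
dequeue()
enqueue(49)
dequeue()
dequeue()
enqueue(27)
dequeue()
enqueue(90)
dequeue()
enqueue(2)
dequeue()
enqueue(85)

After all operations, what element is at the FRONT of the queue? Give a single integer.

enqueue(43): queue = [43]
enqueue(67): queue = [43, 67]
dequeue(): queue = [67]
enqueue(98): queue = [67, 98]
dequeue(): queue = [98]
enqueue(49): queue = [98, 49]
dequeue(): queue = [49]
dequeue(): queue = []
enqueue(27): queue = [27]
dequeue(): queue = []
enqueue(90): queue = [90]
dequeue(): queue = []
enqueue(2): queue = [2]
dequeue(): queue = []
enqueue(85): queue = [85]

Answer: 85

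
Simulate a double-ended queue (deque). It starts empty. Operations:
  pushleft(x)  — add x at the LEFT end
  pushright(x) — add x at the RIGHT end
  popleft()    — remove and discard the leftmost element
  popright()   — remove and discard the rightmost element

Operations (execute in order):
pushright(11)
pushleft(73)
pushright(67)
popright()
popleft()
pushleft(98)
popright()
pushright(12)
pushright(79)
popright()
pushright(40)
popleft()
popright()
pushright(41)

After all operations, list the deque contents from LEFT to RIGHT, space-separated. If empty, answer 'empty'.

pushright(11): [11]
pushleft(73): [73, 11]
pushright(67): [73, 11, 67]
popright(): [73, 11]
popleft(): [11]
pushleft(98): [98, 11]
popright(): [98]
pushright(12): [98, 12]
pushright(79): [98, 12, 79]
popright(): [98, 12]
pushright(40): [98, 12, 40]
popleft(): [12, 40]
popright(): [12]
pushright(41): [12, 41]

Answer: 12 41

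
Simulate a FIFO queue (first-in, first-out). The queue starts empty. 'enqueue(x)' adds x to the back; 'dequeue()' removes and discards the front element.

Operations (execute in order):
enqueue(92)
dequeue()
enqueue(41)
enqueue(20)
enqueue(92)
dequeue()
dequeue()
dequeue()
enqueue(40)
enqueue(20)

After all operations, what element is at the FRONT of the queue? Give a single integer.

Answer: 40

Derivation:
enqueue(92): queue = [92]
dequeue(): queue = []
enqueue(41): queue = [41]
enqueue(20): queue = [41, 20]
enqueue(92): queue = [41, 20, 92]
dequeue(): queue = [20, 92]
dequeue(): queue = [92]
dequeue(): queue = []
enqueue(40): queue = [40]
enqueue(20): queue = [40, 20]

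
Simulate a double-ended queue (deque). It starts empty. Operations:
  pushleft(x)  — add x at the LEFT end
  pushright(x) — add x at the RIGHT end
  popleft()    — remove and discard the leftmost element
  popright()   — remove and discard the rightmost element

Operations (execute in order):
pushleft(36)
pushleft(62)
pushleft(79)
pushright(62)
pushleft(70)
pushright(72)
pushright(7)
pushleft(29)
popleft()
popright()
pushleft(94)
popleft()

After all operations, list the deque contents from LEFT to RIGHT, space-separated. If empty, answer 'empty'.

pushleft(36): [36]
pushleft(62): [62, 36]
pushleft(79): [79, 62, 36]
pushright(62): [79, 62, 36, 62]
pushleft(70): [70, 79, 62, 36, 62]
pushright(72): [70, 79, 62, 36, 62, 72]
pushright(7): [70, 79, 62, 36, 62, 72, 7]
pushleft(29): [29, 70, 79, 62, 36, 62, 72, 7]
popleft(): [70, 79, 62, 36, 62, 72, 7]
popright(): [70, 79, 62, 36, 62, 72]
pushleft(94): [94, 70, 79, 62, 36, 62, 72]
popleft(): [70, 79, 62, 36, 62, 72]

Answer: 70 79 62 36 62 72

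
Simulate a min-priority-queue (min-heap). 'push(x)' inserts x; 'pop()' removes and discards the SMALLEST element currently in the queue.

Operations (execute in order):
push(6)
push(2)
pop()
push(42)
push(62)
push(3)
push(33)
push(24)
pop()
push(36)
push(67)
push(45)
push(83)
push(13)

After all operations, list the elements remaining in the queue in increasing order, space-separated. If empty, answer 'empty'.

push(6): heap contents = [6]
push(2): heap contents = [2, 6]
pop() → 2: heap contents = [6]
push(42): heap contents = [6, 42]
push(62): heap contents = [6, 42, 62]
push(3): heap contents = [3, 6, 42, 62]
push(33): heap contents = [3, 6, 33, 42, 62]
push(24): heap contents = [3, 6, 24, 33, 42, 62]
pop() → 3: heap contents = [6, 24, 33, 42, 62]
push(36): heap contents = [6, 24, 33, 36, 42, 62]
push(67): heap contents = [6, 24, 33, 36, 42, 62, 67]
push(45): heap contents = [6, 24, 33, 36, 42, 45, 62, 67]
push(83): heap contents = [6, 24, 33, 36, 42, 45, 62, 67, 83]
push(13): heap contents = [6, 13, 24, 33, 36, 42, 45, 62, 67, 83]

Answer: 6 13 24 33 36 42 45 62 67 83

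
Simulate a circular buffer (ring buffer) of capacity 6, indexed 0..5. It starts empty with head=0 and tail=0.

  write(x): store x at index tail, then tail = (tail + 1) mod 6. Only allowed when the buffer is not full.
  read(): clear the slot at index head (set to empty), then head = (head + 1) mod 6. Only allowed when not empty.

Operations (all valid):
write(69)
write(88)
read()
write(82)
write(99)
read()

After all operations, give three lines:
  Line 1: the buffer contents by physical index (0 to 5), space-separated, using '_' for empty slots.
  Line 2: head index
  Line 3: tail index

write(69): buf=[69 _ _ _ _ _], head=0, tail=1, size=1
write(88): buf=[69 88 _ _ _ _], head=0, tail=2, size=2
read(): buf=[_ 88 _ _ _ _], head=1, tail=2, size=1
write(82): buf=[_ 88 82 _ _ _], head=1, tail=3, size=2
write(99): buf=[_ 88 82 99 _ _], head=1, tail=4, size=3
read(): buf=[_ _ 82 99 _ _], head=2, tail=4, size=2

Answer: _ _ 82 99 _ _
2
4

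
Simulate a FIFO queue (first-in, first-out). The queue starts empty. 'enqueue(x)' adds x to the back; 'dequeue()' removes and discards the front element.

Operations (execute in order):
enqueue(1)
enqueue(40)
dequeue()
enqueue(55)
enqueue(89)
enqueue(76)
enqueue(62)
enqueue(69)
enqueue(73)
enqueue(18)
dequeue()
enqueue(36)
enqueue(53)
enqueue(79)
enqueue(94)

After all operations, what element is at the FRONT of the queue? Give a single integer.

Answer: 55

Derivation:
enqueue(1): queue = [1]
enqueue(40): queue = [1, 40]
dequeue(): queue = [40]
enqueue(55): queue = [40, 55]
enqueue(89): queue = [40, 55, 89]
enqueue(76): queue = [40, 55, 89, 76]
enqueue(62): queue = [40, 55, 89, 76, 62]
enqueue(69): queue = [40, 55, 89, 76, 62, 69]
enqueue(73): queue = [40, 55, 89, 76, 62, 69, 73]
enqueue(18): queue = [40, 55, 89, 76, 62, 69, 73, 18]
dequeue(): queue = [55, 89, 76, 62, 69, 73, 18]
enqueue(36): queue = [55, 89, 76, 62, 69, 73, 18, 36]
enqueue(53): queue = [55, 89, 76, 62, 69, 73, 18, 36, 53]
enqueue(79): queue = [55, 89, 76, 62, 69, 73, 18, 36, 53, 79]
enqueue(94): queue = [55, 89, 76, 62, 69, 73, 18, 36, 53, 79, 94]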